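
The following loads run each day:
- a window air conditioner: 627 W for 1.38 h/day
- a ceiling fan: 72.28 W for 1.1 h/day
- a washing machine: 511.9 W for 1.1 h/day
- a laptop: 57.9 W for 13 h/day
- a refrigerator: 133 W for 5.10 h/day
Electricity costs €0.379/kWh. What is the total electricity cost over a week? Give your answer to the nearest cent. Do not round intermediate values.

€7.80

window air conditioner: 627 W × 1.38 h × 7 d = 6,057 Wh = 6.057 kWh
ceiling fan: 72.28 W × 1.1 h × 7 d = 557 Wh = 0.5566 kWh
washing machine: 511.9 W × 1.1 h × 7 d = 3,942 Wh = 3.942 kWh
laptop: 57.9 W × 13 h × 7 d = 5,269 Wh = 5.269 kWh
refrigerator: 133 W × 5.10 h × 7 d = 4,748 Wh = 4.748 kWh
Total energy = 6.057 + 0.5566 + 3.942 + 5.269 + 4.748 = 20.57 kWh
Cost = 20.57 kWh × €0.379 = €7.80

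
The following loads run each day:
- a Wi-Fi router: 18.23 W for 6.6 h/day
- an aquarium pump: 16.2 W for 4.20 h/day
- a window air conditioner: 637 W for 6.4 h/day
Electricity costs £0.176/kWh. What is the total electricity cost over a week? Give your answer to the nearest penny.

£5.25

Wi-Fi router: 18.23 W × 6.6 h × 7 d = 842 Wh = 0.8422 kWh
aquarium pump: 16.2 W × 4.20 h × 7 d = 476 Wh = 0.4763 kWh
window air conditioner: 637 W × 6.4 h × 7 d = 28,538 Wh = 28.54 kWh
Total energy = 0.8422 + 0.4763 + 28.54 = 29.86 kWh
Cost = 29.86 kWh × £0.176 = £5.25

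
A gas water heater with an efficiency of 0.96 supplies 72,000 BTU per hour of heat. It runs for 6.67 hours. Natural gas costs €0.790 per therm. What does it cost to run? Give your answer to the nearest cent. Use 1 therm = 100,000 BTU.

€3.95

Heat delivered = 72,000 BTU/h × 6.67 h = 480,240 BTU
Gas input = 480,240 / 0.96 = 500,250 BTU
= 500,250 / 100,000 = 5.003 therm
Cost = 5.003 × €0.790/therm = €3.95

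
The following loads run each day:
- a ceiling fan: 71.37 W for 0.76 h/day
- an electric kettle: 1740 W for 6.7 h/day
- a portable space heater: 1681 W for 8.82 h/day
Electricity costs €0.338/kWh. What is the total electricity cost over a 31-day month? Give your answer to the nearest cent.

ceiling fan: 71.37 W × 0.76 h × 31 d = 1,681 Wh = 1.681 kWh
electric kettle: 1740 W × 6.7 h × 31 d = 361,398 Wh = 361.4 kWh
portable space heater: 1681 W × 8.82 h × 31 d = 459,619 Wh = 459.6 kWh
Total energy = 1.681 + 361.4 + 459.6 = 822.7 kWh
Cost = 822.7 kWh × €0.338 = €278.07

€278.07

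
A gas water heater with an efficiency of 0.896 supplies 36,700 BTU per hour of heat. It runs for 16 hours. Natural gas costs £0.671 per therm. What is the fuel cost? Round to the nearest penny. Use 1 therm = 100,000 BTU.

Heat delivered = 36,700 BTU/h × 16 h = 587,200 BTU
Gas input = 587,200 / 0.896 = 655,357 BTU
= 655,357 / 100,000 = 6.554 therm
Cost = 6.554 × £0.671/therm = £4.40

£4.40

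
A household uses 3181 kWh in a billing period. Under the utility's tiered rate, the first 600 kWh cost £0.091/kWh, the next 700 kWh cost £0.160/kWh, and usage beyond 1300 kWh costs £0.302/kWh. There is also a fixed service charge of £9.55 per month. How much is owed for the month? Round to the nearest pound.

First 600 kWh × £0.091 = £54.60
Next 700 kWh × £0.160 = £112.00
Remaining 1881 kWh × £0.302 = £568.06
Energy charge = £734.66; + service £9.55 = £744.21 ≈ £744

£744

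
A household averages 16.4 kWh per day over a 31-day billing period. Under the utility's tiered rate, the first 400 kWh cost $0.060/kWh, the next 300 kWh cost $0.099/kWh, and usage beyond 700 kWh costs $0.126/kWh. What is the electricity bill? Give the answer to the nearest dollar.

Usage = 16.4 kWh/day × 31 days = 508.4 kWh
First 400 kWh × $0.060 = $24.00
Next 108.4 kWh × $0.099 = $10.73
Remaining tier: 0 kWh (not reached)
Total = $34.73 ≈ $35

$35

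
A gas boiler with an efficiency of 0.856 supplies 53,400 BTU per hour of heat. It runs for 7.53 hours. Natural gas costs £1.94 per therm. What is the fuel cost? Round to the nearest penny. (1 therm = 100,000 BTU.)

Heat delivered = 53,400 BTU/h × 7.53 h = 402,102 BTU
Gas input = 402,102 / 0.856 = 469,745 BTU
= 469,745 / 100,000 = 4.697 therm
Cost = 4.697 × £1.94/therm = £9.11

£9.11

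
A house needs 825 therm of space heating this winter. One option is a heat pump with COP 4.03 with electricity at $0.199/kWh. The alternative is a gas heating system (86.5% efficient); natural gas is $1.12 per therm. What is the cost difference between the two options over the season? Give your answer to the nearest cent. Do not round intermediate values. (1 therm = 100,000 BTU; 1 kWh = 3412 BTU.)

$125.76

Heat load = 825 therm × 100,000 = 82,500,000 BTU
Gas: input = 82,500,000 / 0.865 = 95,375,723 BTU = 953.8 therm → 953.8 × $1.12 = $1,068.21
Heat pump: 82,500,000 BTU / 3412 = 24,180 kWh heat; / 4.03 = 6,000 kWh in → × $0.199 = $1,193.97
Difference = |$1,068.21 − $1,193.97| = $125.76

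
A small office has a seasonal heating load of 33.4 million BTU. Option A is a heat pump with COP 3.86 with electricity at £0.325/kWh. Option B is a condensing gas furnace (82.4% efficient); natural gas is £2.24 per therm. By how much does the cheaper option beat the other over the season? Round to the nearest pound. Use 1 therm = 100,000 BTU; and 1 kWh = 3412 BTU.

£84

Heat load = 33.4 × 10⁶ BTU = 33,400,000 BTU
Gas: input = 33,400,000 / 0.824 = 40,533,981 BTU = 405.3 therm → 405.3 × £2.24 = £907.96
Heat pump: 33,400,000 BTU / 3412 = 9,789 kWh heat; / 3.86 = 2,536 kWh in → × £0.325 = £824.20
Difference = |£907.96 − £824.20| = £83.76 ≈ £84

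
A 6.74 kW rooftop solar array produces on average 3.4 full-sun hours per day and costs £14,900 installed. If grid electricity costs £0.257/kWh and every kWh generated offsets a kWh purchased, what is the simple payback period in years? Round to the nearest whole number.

7 years

Daily generation = 6.74 kW × 3.4 h = 22.92 kWh
Annual generation = 22.92 × 365 = 8364.3 kWh
Annual savings = 8364.3 × £0.257 = £2,149.64
Payback = £14,900 / £2,149.64 = 6.93 years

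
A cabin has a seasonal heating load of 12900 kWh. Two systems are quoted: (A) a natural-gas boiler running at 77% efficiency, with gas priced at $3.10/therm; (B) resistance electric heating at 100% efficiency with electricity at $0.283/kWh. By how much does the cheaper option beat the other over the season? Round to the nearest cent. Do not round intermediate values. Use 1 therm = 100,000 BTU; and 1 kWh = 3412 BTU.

$1878.68

Heat load = 12900 kWh × 3412 = 44,014,800 BTU
Gas: input = 44,014,800 / 0.77 = 57,162,078 BTU = 571.6 therm → 571.6 × $3.10 = $1,772.02
Electric: 44,014,800 BTU / 3412 = 12,900 kWh → × $0.283 = $3,650.70
Difference = |$1,772.02 − $3,650.70| = $1,878.68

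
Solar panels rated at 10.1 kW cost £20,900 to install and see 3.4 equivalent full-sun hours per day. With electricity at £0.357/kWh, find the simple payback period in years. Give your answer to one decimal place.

Daily generation = 10.1 kW × 3.4 h = 34.34 kWh
Annual generation = 34.34 × 365 = 12534 kWh
Annual savings = 12534 × £0.357 = £4,474.67
Payback = £20,900 / £4,474.67 = 4.67 years

4.7 years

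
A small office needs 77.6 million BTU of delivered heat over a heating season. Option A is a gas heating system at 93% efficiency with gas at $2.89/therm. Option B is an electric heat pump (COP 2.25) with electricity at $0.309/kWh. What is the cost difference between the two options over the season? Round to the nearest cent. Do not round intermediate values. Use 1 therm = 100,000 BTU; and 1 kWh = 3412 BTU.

$711.97

Heat load = 77.6 × 10⁶ BTU = 77,600,000 BTU
Gas: input = 77,600,000 / 0.93 = 83,440,860 BTU = 834.4 therm → 834.4 × $2.89 = $2,411.44
Heat pump: 77,600,000 BTU / 3412 = 22,740 kWh heat; / 2.25 = 10,110 kWh in → × $0.309 = $3,123.41
Difference = |$2,411.44 − $3,123.41| = $711.97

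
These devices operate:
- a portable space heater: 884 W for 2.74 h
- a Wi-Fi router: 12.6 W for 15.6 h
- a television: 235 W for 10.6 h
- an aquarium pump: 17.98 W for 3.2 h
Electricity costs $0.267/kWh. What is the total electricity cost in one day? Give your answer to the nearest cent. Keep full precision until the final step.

$1.38

portable space heater: 884 W × 2.74 h = 2,422 Wh = 2.422 kWh
Wi-Fi router: 12.6 W × 15.6 h = 197 Wh = 0.1966 kWh
television: 235 W × 10.6 h = 2,491 Wh = 2.491 kWh
aquarium pump: 17.98 W × 3.2 h = 58 Wh = 0.05754 kWh
Total energy = 2.422 + 0.1966 + 2.491 + 0.05754 = 5.167 kWh
Cost = 5.167 kWh × $0.267 = $1.38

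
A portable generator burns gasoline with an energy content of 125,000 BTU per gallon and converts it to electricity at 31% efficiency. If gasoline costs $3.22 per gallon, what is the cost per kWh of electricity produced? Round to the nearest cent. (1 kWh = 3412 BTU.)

$0.28

Electrical output per gallon = 125,000 BTU × 0.31 / 3412 BTU/kWh = 11.36 kWh
Cost per kWh = $3.22 / 11.36 kWh = $0.284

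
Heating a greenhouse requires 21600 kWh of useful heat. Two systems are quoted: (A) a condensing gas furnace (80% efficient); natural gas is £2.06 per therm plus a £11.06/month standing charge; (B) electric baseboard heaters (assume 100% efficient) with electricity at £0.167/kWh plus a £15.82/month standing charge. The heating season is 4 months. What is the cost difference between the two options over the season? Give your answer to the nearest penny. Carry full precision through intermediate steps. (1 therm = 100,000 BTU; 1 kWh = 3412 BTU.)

£1728.49

Heat load = 21600 kWh × 3412 = 73,699,200 BTU
Gas: input = 73,699,200 / 0.80 = 92,124,000 BTU = 921.2 therm → 921.2 × £2.06 = £1,897.75; + 4 × £11.06 standing = £1,941.99
Electric: 73,699,200 BTU / 3412 = 21,600 kWh → × £0.167 = £3,607.20; + 4 × £15.82 standing = £3,670.48
Difference = |£1,941.99 − £3,670.48| = £1,728.49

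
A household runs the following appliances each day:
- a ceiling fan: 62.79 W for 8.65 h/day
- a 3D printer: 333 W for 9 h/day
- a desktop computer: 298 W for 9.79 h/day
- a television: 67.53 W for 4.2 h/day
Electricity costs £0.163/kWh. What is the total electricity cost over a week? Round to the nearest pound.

ceiling fan: 62.79 W × 8.65 h × 7 d = 3,802 Wh = 3.802 kWh
3D printer: 333 W × 9 h × 7 d = 20,979 Wh = 20.98 kWh
desktop computer: 298 W × 9.79 h × 7 d = 20,422 Wh = 20.42 kWh
television: 67.53 W × 4.2 h × 7 d = 1,985 Wh = 1.985 kWh
Total energy = 3.802 + 20.98 + 20.42 + 1.985 = 47.19 kWh
Cost = 47.19 kWh × £0.163 = £7.69 ≈ £8

£8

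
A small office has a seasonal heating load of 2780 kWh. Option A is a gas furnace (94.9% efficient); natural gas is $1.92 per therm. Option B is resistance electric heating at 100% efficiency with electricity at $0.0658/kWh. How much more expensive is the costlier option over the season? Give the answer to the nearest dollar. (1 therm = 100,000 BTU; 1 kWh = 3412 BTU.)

$9

Heat load = 2780 kWh × 3412 = 9,485,360 BTU
Gas: input = 9,485,360 / 0.949 = 9,995,111 BTU = 99.95 therm → 99.95 × $1.92 = $191.91
Electric: 9,485,360 BTU / 3412 = 2,780 kWh → × $0.0658 = $182.92
Difference = |$191.91 − $182.92| = $8.98 ≈ $9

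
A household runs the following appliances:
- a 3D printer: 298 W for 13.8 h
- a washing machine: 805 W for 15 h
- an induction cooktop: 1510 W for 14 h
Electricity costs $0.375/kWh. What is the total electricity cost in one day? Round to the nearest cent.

3D printer: 298 W × 13.8 h = 4,112 Wh = 4.112 kWh
washing machine: 805 W × 15 h = 12,075 Wh = 12.07 kWh
induction cooktop: 1510 W × 14 h = 21,140 Wh = 21.14 kWh
Total energy = 4.112 + 12.07 + 21.14 = 37.33 kWh
Cost = 37.33 kWh × $0.375 = $14.00

$14.00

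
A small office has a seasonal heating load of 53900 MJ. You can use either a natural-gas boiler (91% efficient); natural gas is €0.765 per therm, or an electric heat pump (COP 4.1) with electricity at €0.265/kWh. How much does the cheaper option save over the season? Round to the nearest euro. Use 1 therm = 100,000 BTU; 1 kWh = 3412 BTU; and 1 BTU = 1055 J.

€538

Heat load = 53900 MJ = 53,900,000,000 J / 1055 = 51,090,047 BTU
Gas: input = 51,090,047 / 0.91 = 56,142,909 BTU = 561.4 therm → 561.4 × €0.765 = €429.49
Heat pump: 51,090,047 BTU / 3412 = 14,970 kWh heat; / 4.1 = 3,652 kWh in → × €0.265 = €967.81
Difference = |€429.49 − €967.81| = €538.31 ≈ €538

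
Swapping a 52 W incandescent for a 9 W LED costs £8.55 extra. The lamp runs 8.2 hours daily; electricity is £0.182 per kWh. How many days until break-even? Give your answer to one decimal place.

133.2 days

Power saved = 52 − 9 = 43 W
Daily energy saved = 43 W × 8.2 h = 352.6 Wh = 0.3526 kWh
Daily savings = 0.3526 × £0.182 = £0.0642
Payback = £8.55 / £0.0642 per day = 133.2 days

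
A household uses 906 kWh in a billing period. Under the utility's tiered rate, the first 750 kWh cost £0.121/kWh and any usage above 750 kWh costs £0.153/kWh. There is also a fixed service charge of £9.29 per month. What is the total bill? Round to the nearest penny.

First 750 kWh × £0.121 = £90.75
Remaining 156 kWh × £0.153 = £23.87
Energy charge = £114.62; + service £9.29 = £123.91

£123.91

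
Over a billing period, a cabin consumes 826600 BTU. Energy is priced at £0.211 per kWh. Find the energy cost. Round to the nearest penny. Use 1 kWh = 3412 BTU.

£51.12

826600 BTU × (0.00029308 kWh/BTU) = 242.3 kWh
Cost = 242.3 kWh × £0.211/kWh = £51.12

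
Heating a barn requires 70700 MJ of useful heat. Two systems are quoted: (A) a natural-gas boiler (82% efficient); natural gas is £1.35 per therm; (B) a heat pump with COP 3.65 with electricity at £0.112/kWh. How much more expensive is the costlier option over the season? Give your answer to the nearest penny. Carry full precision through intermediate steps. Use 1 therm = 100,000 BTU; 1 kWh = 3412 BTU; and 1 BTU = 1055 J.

£500.61

Heat load = 70700 MJ = 70,700,000,000 J / 1055 = 67,014,218 BTU
Gas: input = 67,014,218 / 0.82 = 81,724,656 BTU = 817.2 therm → 817.2 × £1.35 = £1,103.28
Heat pump: 67,014,218 BTU / 3412 = 19,640 kWh heat; / 3.65 = 5,381 kWh in → × £0.112 = £602.67
Difference = |£1,103.28 − £602.67| = £500.61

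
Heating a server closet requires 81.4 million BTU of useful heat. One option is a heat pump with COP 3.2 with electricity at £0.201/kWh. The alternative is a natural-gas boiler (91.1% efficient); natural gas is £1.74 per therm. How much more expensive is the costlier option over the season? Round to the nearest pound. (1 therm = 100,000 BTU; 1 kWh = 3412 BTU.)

£56

Heat load = 81.4 × 10⁶ BTU = 81,400,000 BTU
Gas: input = 81,400,000 / 0.911 = 89,352,360 BTU = 893.5 therm → 893.5 × £1.74 = £1,554.73
Heat pump: 81,400,000 BTU / 3412 = 23,860 kWh heat; / 3.2 = 7,455 kWh in → × £0.201 = £1,498.52
Difference = |£1,554.73 − £1,498.52| = £56.21 ≈ £56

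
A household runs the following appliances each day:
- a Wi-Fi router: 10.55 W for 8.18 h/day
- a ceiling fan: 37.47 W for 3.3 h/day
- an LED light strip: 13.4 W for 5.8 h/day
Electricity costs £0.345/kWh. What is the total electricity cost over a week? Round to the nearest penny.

Wi-Fi router: 10.55 W × 8.18 h × 7 d = 604 Wh = 0.6041 kWh
ceiling fan: 37.47 W × 3.3 h × 7 d = 866 Wh = 0.8656 kWh
LED light strip: 13.4 W × 5.8 h × 7 d = 544 Wh = 0.544 kWh
Total energy = 0.6041 + 0.8656 + 0.544 = 2.014 kWh
Cost = 2.014 kWh × £0.345 = £0.69

£0.69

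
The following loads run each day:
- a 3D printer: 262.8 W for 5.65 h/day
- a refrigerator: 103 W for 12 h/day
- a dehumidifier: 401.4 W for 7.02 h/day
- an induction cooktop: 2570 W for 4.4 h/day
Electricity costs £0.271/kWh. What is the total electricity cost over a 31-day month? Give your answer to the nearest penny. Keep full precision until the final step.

3D printer: 262.8 W × 5.65 h × 31 d = 46,029 Wh = 46.03 kWh
refrigerator: 103 W × 12 h × 31 d = 38,316 Wh = 38.32 kWh
dehumidifier: 401.4 W × 7.02 h × 31 d = 87,353 Wh = 87.35 kWh
induction cooktop: 2570 W × 4.4 h × 31 d = 350,548 Wh = 350.5 kWh
Total energy = 46.03 + 38.32 + 87.35 + 350.5 = 522.2 kWh
Cost = 522.2 kWh × £0.271 = £141.53

£141.53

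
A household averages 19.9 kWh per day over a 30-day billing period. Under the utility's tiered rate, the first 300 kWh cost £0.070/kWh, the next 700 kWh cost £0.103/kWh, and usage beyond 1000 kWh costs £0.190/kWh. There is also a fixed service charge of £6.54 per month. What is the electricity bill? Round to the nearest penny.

£58.13

Usage = 19.9 kWh/day × 30 days = 597 kWh
First 300 kWh × £0.070 = £21.00
Next 297 kWh × £0.103 = £30.59
Remaining tier: 0 kWh (not reached)
Energy charge = £51.59; + service £6.54 = £58.13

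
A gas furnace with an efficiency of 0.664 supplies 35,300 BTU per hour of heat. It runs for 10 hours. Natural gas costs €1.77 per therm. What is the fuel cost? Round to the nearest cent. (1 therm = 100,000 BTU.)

Heat delivered = 35,300 BTU/h × 10 h = 353,000 BTU
Gas input = 353,000 / 0.664 = 531,627 BTU
= 531,627 / 100,000 = 5.316 therm
Cost = 5.316 × €1.77/therm = €9.41

€9.41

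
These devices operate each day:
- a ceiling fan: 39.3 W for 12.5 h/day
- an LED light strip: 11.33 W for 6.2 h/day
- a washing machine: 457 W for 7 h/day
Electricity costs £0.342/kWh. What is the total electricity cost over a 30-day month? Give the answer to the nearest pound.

£39

ceiling fan: 39.3 W × 12.5 h × 30 d = 14,737 Wh = 14.74 kWh
LED light strip: 11.33 W × 6.2 h × 30 d = 2,107 Wh = 2.107 kWh
washing machine: 457 W × 7 h × 30 d = 95,970 Wh = 95.97 kWh
Total energy = 14.74 + 2.107 + 95.97 = 112.8 kWh
Cost = 112.8 kWh × £0.342 = £38.58 ≈ £39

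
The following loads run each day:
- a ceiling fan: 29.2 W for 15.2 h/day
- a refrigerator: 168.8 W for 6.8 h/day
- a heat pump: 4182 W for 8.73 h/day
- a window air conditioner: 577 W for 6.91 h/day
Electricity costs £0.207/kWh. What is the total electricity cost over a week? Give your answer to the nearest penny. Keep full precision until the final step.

ceiling fan: 29.2 W × 15.2 h × 7 d = 3,107 Wh = 3.107 kWh
refrigerator: 168.8 W × 6.8 h × 7 d = 8,035 Wh = 8.035 kWh
heat pump: 4182 W × 8.73 h × 7 d = 255,562 Wh = 255.6 kWh
window air conditioner: 577 W × 6.91 h × 7 d = 27,909 Wh = 27.91 kWh
Total energy = 3.107 + 8.035 + 255.6 + 27.91 = 294.6 kWh
Cost = 294.6 kWh × £0.207 = £60.98

£60.98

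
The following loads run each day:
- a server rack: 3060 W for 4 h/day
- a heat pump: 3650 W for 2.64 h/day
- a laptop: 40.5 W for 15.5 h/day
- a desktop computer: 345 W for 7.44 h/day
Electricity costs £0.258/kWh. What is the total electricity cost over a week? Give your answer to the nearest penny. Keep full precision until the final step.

£45.28

server rack: 3060 W × 4 h × 7 d = 85,680 Wh = 85.68 kWh
heat pump: 3650 W × 2.64 h × 7 d = 67,452 Wh = 67.45 kWh
laptop: 40.5 W × 15.5 h × 7 d = 4,394 Wh = 4.394 kWh
desktop computer: 345 W × 7.44 h × 7 d = 17,968 Wh = 17.97 kWh
Total energy = 85.68 + 67.45 + 4.394 + 17.97 = 175.5 kWh
Cost = 175.5 kWh × £0.258 = £45.28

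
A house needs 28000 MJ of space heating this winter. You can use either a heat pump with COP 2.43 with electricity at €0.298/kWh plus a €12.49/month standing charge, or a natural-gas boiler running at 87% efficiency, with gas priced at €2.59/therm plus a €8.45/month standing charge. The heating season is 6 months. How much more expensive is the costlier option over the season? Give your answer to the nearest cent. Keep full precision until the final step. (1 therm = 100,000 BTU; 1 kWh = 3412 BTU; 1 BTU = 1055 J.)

Heat load = 28000 MJ = 28,000,000,000 J / 1055 = 26,540,284 BTU
Gas: input = 26,540,284 / 0.87 = 30,506,074 BTU = 305.1 therm → 305.1 × €2.59 = €790.11; + 6 × €8.45 standing = €840.81
Heat pump: 26,540,284 BTU / 3412 = 7,779 kWh heat; / 2.43 = 3,201 kWh in → × €0.298 = €953.91; + 6 × €12.49 standing = €1,028.85
Difference = |€840.81 − €1,028.85| = €188.04

€188.04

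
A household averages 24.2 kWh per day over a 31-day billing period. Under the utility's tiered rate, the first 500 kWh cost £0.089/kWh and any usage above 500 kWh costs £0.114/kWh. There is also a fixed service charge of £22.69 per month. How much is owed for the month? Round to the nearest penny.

£95.71

Usage = 24.2 kWh/day × 31 days = 750.2 kWh
First 500 kWh × £0.089 = £44.50
Remaining 250.2 kWh × £0.114 = £28.52
Energy charge = £73.02; + service £22.69 = £95.71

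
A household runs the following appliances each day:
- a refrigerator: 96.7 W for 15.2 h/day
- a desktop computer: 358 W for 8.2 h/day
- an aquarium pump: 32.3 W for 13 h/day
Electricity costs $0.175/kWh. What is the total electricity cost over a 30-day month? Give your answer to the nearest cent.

refrigerator: 96.7 W × 15.2 h × 30 d = 44,095 Wh = 44.1 kWh
desktop computer: 358 W × 8.2 h × 30 d = 88,068 Wh = 88.07 kWh
aquarium pump: 32.3 W × 13 h × 30 d = 12,597 Wh = 12.6 kWh
Total energy = 44.1 + 88.07 + 12.6 = 144.8 kWh
Cost = 144.8 kWh × $0.175 = $25.33

$25.33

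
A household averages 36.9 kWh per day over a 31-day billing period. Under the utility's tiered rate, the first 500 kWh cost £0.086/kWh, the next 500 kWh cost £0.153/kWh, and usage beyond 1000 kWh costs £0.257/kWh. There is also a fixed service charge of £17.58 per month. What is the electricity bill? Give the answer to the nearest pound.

Usage = 36.9 kWh/day × 31 days = 1143.9 kWh
First 500 kWh × £0.086 = £43.00
Next 500 kWh × £0.153 = £76.50
Remaining 143.9 kWh × £0.257 = £36.98
Energy charge = £156.48; + service £17.58 = £174.06 ≈ £174

£174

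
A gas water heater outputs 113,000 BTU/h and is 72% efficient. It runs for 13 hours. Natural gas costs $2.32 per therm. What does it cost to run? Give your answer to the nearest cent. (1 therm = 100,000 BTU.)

Heat delivered = 113,000 BTU/h × 13 h = 1,469,000 BTU
Gas input = 1,469,000 / 0.72 = 2,040,278 BTU
= 2,040,278 / 100,000 = 20.4 therm
Cost = 20.4 × $2.32/therm = $47.33

$47.33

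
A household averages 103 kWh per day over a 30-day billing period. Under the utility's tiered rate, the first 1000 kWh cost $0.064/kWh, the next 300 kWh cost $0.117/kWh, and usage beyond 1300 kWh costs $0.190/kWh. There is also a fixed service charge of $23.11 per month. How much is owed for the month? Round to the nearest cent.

$462.31

Usage = 103 kWh/day × 30 days = 3090 kWh
First 1000 kWh × $0.064 = $64.00
Next 300 kWh × $0.117 = $35.10
Remaining 1790 kWh × $0.190 = $340.10
Energy charge = $439.20; + service $23.11 = $462.31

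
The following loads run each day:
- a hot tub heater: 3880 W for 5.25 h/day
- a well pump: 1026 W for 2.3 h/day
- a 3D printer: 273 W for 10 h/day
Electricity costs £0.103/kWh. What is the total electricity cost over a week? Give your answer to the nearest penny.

£18.36

hot tub heater: 3880 W × 5.25 h × 7 d = 142,590 Wh = 142.6 kWh
well pump: 1026 W × 2.3 h × 7 d = 16,519 Wh = 16.52 kWh
3D printer: 273 W × 10 h × 7 d = 19,110 Wh = 19.11 kWh
Total energy = 142.6 + 16.52 + 19.11 = 178.2 kWh
Cost = 178.2 kWh × £0.103 = £18.36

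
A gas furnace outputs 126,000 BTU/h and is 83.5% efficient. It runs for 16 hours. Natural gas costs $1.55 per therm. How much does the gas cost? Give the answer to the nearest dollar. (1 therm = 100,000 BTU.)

Heat delivered = 126,000 BTU/h × 16 h = 2,016,000 BTU
Gas input = 2,016,000 / 0.835 = 2,414,371 BTU
= 2,414,371 / 100,000 = 24.14 therm
Cost = 24.14 × $1.55/therm = $37.42 ≈ $37

$37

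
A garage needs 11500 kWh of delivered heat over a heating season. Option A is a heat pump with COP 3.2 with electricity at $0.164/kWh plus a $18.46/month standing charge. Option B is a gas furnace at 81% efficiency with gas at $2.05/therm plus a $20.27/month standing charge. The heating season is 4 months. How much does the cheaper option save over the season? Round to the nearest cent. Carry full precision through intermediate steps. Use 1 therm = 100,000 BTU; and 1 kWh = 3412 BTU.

$410.93

Heat load = 11500 kWh × 3412 = 39,238,000 BTU
Gas: input = 39,238,000 / 0.81 = 48,441,975 BTU = 484.4 therm → 484.4 × $2.05 = $993.06; + 4 × $20.27 standing = $1,074.14
Heat pump: 39,238,000 BTU / 3412 = 11,500 kWh heat; / 3.2 = 3,594 kWh in → × $0.164 = $589.38; + 4 × $18.46 standing = $663.22
Difference = |$1,074.14 − $663.22| = $410.93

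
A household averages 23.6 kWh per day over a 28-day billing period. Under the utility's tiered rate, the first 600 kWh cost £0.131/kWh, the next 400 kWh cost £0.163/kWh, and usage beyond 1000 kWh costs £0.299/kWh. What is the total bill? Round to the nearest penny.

£88.51

Usage = 23.6 kWh/day × 28 days = 660.8 kWh
First 600 kWh × £0.131 = £78.60
Next 60.8 kWh × £0.163 = £9.91
Remaining tier: 0 kWh (not reached)
Total = £88.51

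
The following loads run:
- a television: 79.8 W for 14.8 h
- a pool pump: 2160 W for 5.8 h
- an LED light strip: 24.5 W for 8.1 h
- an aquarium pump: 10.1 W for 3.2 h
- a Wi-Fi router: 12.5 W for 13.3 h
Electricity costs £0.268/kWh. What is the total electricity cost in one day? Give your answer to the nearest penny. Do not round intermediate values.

£3.78

television: 79.8 W × 14.8 h = 1,181 Wh = 1.181 kWh
pool pump: 2160 W × 5.8 h = 12,528 Wh = 12.53 kWh
LED light strip: 24.5 W × 8.1 h = 198 Wh = 0.1984 kWh
aquarium pump: 10.1 W × 3.2 h = 32 Wh = 0.03232 kWh
Wi-Fi router: 12.5 W × 13.3 h = 166 Wh = 0.1663 kWh
Total energy = 1.181 + 12.53 + 0.1984 + 0.03232 + 0.1663 = 14.11 kWh
Cost = 14.11 kWh × £0.268 = £3.78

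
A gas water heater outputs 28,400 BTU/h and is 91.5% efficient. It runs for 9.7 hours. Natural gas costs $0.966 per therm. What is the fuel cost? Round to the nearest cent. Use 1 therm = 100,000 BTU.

Heat delivered = 28,400 BTU/h × 9.7 h = 275,480 BTU
Gas input = 275,480 / 0.915 = 301,071 BTU
= 301,071 / 100,000 = 3.011 therm
Cost = 3.011 × $0.966/therm = $2.91

$2.91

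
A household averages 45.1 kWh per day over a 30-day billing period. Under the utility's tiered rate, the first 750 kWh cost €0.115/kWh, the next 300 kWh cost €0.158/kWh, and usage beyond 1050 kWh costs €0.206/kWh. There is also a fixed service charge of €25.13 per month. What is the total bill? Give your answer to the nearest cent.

Usage = 45.1 kWh/day × 30 days = 1353 kWh
First 750 kWh × €0.115 = €86.25
Next 300 kWh × €0.158 = €47.40
Remaining 303 kWh × €0.206 = €62.42
Energy charge = €196.07; + service €25.13 = €221.20

€221.20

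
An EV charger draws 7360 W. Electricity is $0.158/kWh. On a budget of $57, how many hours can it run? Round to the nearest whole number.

49 h

Energy budget = $57 / $0.158 per kWh = 360.8 kWh = 360,759 Wh
Runtime = 360,759 Wh / 7360 W = 49.02 h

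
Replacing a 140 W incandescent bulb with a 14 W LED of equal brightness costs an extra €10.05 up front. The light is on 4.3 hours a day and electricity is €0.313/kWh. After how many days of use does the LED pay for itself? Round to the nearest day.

Power saved = 140 − 14 = 126 W
Daily energy saved = 126 W × 4.3 h = 541.8 Wh = 0.5418 kWh
Daily savings = 0.5418 × €0.313 = €0.1696
Payback = €10.05 / €0.1696 per day = 59.26 days

59 days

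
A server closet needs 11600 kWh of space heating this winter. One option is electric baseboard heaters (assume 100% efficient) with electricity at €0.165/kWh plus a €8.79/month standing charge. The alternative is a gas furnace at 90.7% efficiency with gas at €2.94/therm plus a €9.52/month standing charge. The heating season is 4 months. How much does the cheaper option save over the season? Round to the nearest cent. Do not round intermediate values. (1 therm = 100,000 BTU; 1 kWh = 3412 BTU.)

€628.14

Heat load = 11600 kWh × 3412 = 39,579,200 BTU
Gas: input = 39,579,200 / 0.907 = 43,637,486 BTU = 436.4 therm → 436.4 × €2.94 = €1,282.94; + 4 × €9.52 standing = €1,321.02
Electric: 39,579,200 BTU / 3412 = 11,600 kWh → × €0.165 = €1,914.00; + 4 × €8.79 standing = €1,949.16
Difference = |€1,321.02 − €1,949.16| = €628.14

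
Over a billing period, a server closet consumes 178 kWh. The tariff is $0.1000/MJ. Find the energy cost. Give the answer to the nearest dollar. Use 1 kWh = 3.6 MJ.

$64

178 kWh × (3.6 MJ/kWh) = 640.8 MJ
Cost = 640.8 MJ × $0.1000/MJ = $64.08 ≈ $64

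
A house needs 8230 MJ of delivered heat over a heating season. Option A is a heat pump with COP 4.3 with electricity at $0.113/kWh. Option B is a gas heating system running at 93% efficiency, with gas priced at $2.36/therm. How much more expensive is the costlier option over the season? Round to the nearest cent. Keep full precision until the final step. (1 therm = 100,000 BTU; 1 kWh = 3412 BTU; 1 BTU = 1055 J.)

Heat load = 8230 MJ = 8,230,000,000 J / 1055 = 7,800,948 BTU
Gas: input = 7,800,948 / 0.93 = 8,388,116 BTU = 83.88 therm → 83.88 × $2.36 = $197.96
Heat pump: 7,800,948 BTU / 3412 = 2,286 kWh heat; / 4.3 = 531.7 kWh in → × $0.113 = $60.08
Difference = |$197.96 − $60.08| = $137.88

$137.88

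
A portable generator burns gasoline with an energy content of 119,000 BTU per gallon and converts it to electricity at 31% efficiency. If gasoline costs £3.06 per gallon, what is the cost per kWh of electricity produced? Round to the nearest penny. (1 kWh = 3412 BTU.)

£0.28

Electrical output per gallon = 119,000 BTU × 0.31 / 3412 BTU/kWh = 10.81 kWh
Cost per kWh = £3.06 / 10.81 kWh = £0.283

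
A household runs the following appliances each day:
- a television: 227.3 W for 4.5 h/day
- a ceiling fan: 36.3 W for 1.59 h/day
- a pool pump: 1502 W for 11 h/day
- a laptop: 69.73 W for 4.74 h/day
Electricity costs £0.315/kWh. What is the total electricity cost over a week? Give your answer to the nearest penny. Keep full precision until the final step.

£39.54

television: 227.3 W × 4.5 h × 7 d = 7,160 Wh = 7.16 kWh
ceiling fan: 36.3 W × 1.59 h × 7 d = 404 Wh = 0.404 kWh
pool pump: 1502 W × 11 h × 7 d = 115,654 Wh = 115.7 kWh
laptop: 69.73 W × 4.74 h × 7 d = 2,314 Wh = 2.314 kWh
Total energy = 7.16 + 0.404 + 115.7 + 2.314 = 125.5 kWh
Cost = 125.5 kWh × £0.315 = £39.54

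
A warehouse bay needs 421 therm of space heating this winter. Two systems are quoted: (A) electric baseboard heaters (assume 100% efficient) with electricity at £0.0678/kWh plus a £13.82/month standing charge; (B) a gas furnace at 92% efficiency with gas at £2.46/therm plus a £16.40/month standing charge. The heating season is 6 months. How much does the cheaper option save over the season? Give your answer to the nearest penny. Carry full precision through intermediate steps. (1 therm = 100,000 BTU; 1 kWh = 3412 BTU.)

£304.63

Heat load = 421 therm × 100,000 = 42,100,000 BTU
Gas: input = 42,100,000 / 0.920 = 45,760,870 BTU = 457.6 therm → 457.6 × £2.46 = £1,125.72; + 6 × £16.40 standing = £1,224.12
Electric: 42,100,000 BTU / 3412 = 12,340 kWh → × £0.0678 = £836.57; + 6 × £13.82 standing = £919.49
Difference = |£1,224.12 − £919.49| = £304.63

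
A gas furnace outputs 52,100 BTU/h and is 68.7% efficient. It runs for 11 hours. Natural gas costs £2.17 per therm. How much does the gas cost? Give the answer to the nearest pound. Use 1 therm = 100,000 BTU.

£18

Heat delivered = 52,100 BTU/h × 11 h = 573,100 BTU
Gas input = 573,100 / 0.687 = 834,207 BTU
= 834,207 / 100,000 = 8.342 therm
Cost = 8.342 × £2.17/therm = £18.10 ≈ £18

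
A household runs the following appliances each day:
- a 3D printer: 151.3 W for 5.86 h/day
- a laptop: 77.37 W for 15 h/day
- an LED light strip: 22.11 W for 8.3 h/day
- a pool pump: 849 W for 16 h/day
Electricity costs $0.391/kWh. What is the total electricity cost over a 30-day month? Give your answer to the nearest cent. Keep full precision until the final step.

3D printer: 151.3 W × 5.86 h × 30 d = 26,599 Wh = 26.6 kWh
laptop: 77.37 W × 15 h × 30 d = 34,817 Wh = 34.82 kWh
LED light strip: 22.11 W × 8.3 h × 30 d = 5,505 Wh = 5.505 kWh
pool pump: 849 W × 16 h × 30 d = 407,520 Wh = 407.5 kWh
Total energy = 26.6 + 34.82 + 5.505 + 407.5 = 474.4 kWh
Cost = 474.4 kWh × $0.391 = $185.51

$185.51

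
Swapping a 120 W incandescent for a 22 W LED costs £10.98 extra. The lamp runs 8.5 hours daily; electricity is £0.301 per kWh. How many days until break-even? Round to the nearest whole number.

44 days

Power saved = 120 − 22 = 98 W
Daily energy saved = 98 W × 8.5 h = 833 Wh = 0.833 kWh
Daily savings = 0.833 × £0.301 = £0.2507
Payback = £10.98 / £0.2507 per day = 43.79 days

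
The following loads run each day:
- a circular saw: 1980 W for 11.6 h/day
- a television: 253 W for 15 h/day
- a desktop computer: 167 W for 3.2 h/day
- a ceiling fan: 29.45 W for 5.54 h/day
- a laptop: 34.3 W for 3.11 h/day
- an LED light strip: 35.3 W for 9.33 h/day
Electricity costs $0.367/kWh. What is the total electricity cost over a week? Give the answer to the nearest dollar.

$72

circular saw: 1980 W × 11.6 h × 7 d = 160,776 Wh = 160.8 kWh
television: 253 W × 15 h × 7 d = 26,565 Wh = 26.57 kWh
desktop computer: 167 W × 3.2 h × 7 d = 3,741 Wh = 3.741 kWh
ceiling fan: 29.45 W × 5.54 h × 7 d = 1,142 Wh = 1.142 kWh
laptop: 34.3 W × 3.11 h × 7 d = 747 Wh = 0.7467 kWh
LED light strip: 35.3 W × 9.33 h × 7 d = 2,305 Wh = 2.305 kWh
Total energy = 160.8 + 26.57 + 3.741 + 1.142 + 0.7467 + 2.305 = 195.3 kWh
Cost = 195.3 kWh × $0.367 = $71.67 ≈ $72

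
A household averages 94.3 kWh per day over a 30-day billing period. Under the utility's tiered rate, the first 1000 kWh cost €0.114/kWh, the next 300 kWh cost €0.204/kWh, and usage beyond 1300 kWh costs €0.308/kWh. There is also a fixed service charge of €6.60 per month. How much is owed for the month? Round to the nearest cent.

Usage = 94.3 kWh/day × 30 days = 2829 kWh
First 1000 kWh × €0.114 = €114.00
Next 300 kWh × €0.204 = €61.20
Remaining 1529 kWh × €0.308 = €470.93
Energy charge = €646.13; + service €6.60 = €652.73

€652.73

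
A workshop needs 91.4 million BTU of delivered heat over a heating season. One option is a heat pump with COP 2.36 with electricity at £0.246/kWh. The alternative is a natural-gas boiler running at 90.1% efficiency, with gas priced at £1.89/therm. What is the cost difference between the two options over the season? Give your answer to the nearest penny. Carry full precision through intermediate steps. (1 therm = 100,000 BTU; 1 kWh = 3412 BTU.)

£875.02

Heat load = 91.4 × 10⁶ BTU = 91,400,000 BTU
Gas: input = 91,400,000 / 0.901 = 101,442,841 BTU = 1,014 therm → 1,014 × £1.89 = £1,917.27
Heat pump: 91,400,000 BTU / 3412 = 26,790 kWh heat; / 2.36 = 11,350 kWh in → × £0.246 = £2,792.29
Difference = |£1,917.27 − £2,792.29| = £875.02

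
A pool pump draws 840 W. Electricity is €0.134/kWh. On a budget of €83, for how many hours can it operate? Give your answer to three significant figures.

737 h

Energy budget = €83 / €0.134 per kWh = 619.4 kWh = 619,403 Wh
Runtime = 619,403 Wh / 840 W = 737.4 h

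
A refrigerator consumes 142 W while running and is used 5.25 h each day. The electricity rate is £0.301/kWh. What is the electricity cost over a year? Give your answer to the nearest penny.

Energy = 142 W × 5.25 h/day × 365 days = 272,108 Wh = 272.1 kWh
Cost = 272.1 kWh × £0.301/kWh = £81.90

£81.90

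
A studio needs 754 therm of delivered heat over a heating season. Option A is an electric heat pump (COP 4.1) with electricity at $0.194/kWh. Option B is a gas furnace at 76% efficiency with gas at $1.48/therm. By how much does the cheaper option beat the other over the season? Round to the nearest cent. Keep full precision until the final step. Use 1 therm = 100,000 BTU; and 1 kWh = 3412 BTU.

Heat load = 754 therm × 100,000 = 75,400,000 BTU
Gas: input = 75,400,000 / 0.76 = 99,210,526 BTU = 992.1 therm → 992.1 × $1.48 = $1,468.32
Heat pump: 75,400,000 BTU / 3412 = 22,100 kWh heat; / 4.1 = 5,390 kWh in → × $0.194 = $1,045.64
Difference = |$1,468.32 − $1,045.64| = $422.68

$422.68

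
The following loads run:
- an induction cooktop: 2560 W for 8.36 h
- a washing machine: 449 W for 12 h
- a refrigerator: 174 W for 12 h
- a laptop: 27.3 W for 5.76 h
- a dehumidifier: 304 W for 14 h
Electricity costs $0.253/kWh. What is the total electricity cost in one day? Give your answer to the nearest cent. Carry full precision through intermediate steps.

induction cooktop: 2560 W × 8.36 h = 21,402 Wh = 21.4 kWh
washing machine: 449 W × 12 h = 5,388 Wh = 5.388 kWh
refrigerator: 174 W × 12 h = 2,088 Wh = 2.088 kWh
laptop: 27.3 W × 5.76 h = 157 Wh = 0.1572 kWh
dehumidifier: 304 W × 14 h = 4,256 Wh = 4.256 kWh
Total energy = 21.4 + 5.388 + 2.088 + 0.1572 + 4.256 = 33.29 kWh
Cost = 33.29 kWh × $0.253 = $8.42

$8.42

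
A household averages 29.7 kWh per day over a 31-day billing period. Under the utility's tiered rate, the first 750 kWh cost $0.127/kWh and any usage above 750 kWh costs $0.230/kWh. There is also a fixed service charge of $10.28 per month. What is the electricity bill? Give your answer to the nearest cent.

$144.79

Usage = 29.7 kWh/day × 31 days = 920.7 kWh
First 750 kWh × $0.127 = $95.25
Remaining 170.7 kWh × $0.230 = $39.26
Energy charge = $134.51; + service $10.28 = $144.79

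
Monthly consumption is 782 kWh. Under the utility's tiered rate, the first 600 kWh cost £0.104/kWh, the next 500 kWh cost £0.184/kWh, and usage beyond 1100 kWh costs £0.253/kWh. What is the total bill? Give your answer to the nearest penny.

First 600 kWh × £0.104 = £62.40
Next 182 kWh × £0.184 = £33.49
Remaining tier: 0 kWh (not reached)
Total = £95.89

£95.89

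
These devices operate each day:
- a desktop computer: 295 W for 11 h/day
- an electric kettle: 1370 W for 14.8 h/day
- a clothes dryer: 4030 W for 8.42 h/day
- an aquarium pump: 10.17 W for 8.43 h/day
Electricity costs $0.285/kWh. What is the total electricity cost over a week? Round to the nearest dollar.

$115

desktop computer: 295 W × 11 h × 7 d = 22,715 Wh = 22.71 kWh
electric kettle: 1370 W × 14.8 h × 7 d = 141,932 Wh = 141.9 kWh
clothes dryer: 4030 W × 8.42 h × 7 d = 237,528 Wh = 237.5 kWh
aquarium pump: 10.17 W × 8.43 h × 7 d = 600 Wh = 0.6001 kWh
Total energy = 22.71 + 141.9 + 237.5 + 0.6001 = 402.8 kWh
Cost = 402.8 kWh × $0.285 = $114.79 ≈ $115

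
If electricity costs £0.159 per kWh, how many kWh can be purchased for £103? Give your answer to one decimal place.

647.8 kWh

£103 / £0.159 per kWh = 647.8 kWh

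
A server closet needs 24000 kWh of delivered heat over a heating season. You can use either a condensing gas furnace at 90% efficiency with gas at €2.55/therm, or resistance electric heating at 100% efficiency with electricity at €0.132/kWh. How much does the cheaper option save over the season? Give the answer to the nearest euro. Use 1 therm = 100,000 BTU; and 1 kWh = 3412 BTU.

Heat load = 24000 kWh × 3412 = 81,888,000 BTU
Gas: input = 81,888,000 / 0.90 = 90,986,667 BTU = 909.9 therm → 909.9 × €2.55 = €2,320.16
Electric: 81,888,000 BTU / 3412 = 24,000 kWh → × €0.132 = €3,168.00
Difference = |€2,320.16 − €3,168.00| = €847.84 ≈ €848

€848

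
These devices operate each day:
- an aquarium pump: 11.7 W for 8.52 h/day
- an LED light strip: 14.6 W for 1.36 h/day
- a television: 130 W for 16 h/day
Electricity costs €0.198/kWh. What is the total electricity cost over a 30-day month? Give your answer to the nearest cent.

aquarium pump: 11.7 W × 8.52 h × 30 d = 2,991 Wh = 2.991 kWh
LED light strip: 14.6 W × 1.36 h × 30 d = 596 Wh = 0.5957 kWh
television: 130 W × 16 h × 30 d = 62,400 Wh = 62.4 kWh
Total energy = 2.991 + 0.5957 + 62.4 = 65.99 kWh
Cost = 65.99 kWh × €0.198 = €13.07

€13.07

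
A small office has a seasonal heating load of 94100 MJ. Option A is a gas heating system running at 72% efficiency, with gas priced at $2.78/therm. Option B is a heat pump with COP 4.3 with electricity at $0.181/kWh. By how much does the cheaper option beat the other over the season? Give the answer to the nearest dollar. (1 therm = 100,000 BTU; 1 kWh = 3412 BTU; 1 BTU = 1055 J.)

Heat load = 94100 MJ = 94,100,000,000 J / 1055 = 89,194,313 BTU
Gas: input = 89,194,313 / 0.72 = 123,880,990 BTU = 1,239 therm → 1,239 × $2.78 = $3,443.89
Heat pump: 89,194,313 BTU / 3412 = 26,140 kWh heat; / 4.3 = 6,079 kWh in → × $0.181 = $1,100.37
Difference = |$3,443.89 − $1,100.37| = $2,343.52 ≈ $2344

$2344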